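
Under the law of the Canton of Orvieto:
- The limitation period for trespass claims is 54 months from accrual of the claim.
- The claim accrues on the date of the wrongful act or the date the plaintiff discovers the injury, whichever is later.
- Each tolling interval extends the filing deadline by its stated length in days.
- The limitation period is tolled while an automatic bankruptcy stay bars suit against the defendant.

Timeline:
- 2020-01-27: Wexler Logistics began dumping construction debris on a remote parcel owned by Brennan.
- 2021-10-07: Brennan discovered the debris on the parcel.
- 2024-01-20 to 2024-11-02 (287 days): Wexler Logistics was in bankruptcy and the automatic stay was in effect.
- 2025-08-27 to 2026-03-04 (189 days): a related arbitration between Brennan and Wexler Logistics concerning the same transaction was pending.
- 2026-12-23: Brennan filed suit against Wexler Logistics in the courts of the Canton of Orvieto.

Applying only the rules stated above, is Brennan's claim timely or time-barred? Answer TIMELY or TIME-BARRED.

Because discovery on 2021-10-07 post-dates the 2020-01-27 act, accrual under the later-of rule falls on 2021-10-07.
The untolled deadline — 54 months after 2021-10-07 — is 2026-04-07.
Because the automatic bankruptcy stay ran from 2024-01-20 to 2024-11-02, the deadline is extended by 287 days to 2027-01-19.
The pending related arbitration from 2025-08-27 to 2026-03-04 does not toll the period, because no stated rule makes a pending arbitration a tolling event.
Filing on 2026-12-23 beat the 2027-01-19 deadline — the action is timely.

TIMELY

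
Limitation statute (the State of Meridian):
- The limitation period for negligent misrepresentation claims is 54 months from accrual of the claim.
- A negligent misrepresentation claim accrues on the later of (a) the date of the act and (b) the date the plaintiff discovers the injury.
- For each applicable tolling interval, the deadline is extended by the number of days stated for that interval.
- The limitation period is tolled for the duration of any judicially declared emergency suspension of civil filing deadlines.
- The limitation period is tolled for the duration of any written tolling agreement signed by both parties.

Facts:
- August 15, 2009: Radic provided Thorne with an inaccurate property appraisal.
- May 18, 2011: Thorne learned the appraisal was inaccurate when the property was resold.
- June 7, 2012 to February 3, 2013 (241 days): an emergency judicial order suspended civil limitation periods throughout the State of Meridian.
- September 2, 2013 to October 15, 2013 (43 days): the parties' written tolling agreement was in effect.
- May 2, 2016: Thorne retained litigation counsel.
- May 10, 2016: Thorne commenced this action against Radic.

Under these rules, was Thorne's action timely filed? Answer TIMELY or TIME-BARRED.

TIMELY

Taking the later of the act (August 15, 2009) and discovery (May 18, 2011), the claim accrued on May 18, 2011.
54 months from May 18, 2011 is November 18, 2015.
The period was tolled for 241 days by the emergency suspension of filing deadlines (June 7, 2012 to February 3, 2013), pushing the deadline to July 16, 2016.
The period was tolled for 43 days by the written tolling agreement (September 2, 2013 to October 15, 2013), pushing the deadline to August 28, 2016.
Nothing else in the chronology tolls or restarts the period.
Filing on May 10, 2016 beat the August 28, 2016 deadline — the action is timely.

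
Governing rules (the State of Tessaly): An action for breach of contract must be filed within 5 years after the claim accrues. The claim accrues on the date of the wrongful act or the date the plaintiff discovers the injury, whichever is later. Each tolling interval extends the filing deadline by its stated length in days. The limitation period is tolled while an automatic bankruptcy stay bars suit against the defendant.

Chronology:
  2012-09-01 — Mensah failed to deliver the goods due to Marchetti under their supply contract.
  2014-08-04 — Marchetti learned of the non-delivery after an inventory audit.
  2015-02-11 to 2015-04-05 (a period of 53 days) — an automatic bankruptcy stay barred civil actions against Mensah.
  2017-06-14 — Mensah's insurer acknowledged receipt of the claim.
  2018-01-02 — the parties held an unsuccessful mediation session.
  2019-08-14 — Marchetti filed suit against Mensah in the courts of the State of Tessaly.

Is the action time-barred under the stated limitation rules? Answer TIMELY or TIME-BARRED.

Taking the later of the act (2012-09-01) and discovery (2014-08-04), the claim accrued on 2014-08-04.
5 years from 2014-08-04 is 2019-08-04.
The automatic bankruptcy stay from 2015-02-11 to 2015-04-05 tolled the period for 53 days, extending the deadline to 2019-09-26.
Nothing else in the chronology tolls or restarts the period.
Marchetti filed on 2019-08-14, before the 2019-09-26 deadline, so the action is timely.

TIMELY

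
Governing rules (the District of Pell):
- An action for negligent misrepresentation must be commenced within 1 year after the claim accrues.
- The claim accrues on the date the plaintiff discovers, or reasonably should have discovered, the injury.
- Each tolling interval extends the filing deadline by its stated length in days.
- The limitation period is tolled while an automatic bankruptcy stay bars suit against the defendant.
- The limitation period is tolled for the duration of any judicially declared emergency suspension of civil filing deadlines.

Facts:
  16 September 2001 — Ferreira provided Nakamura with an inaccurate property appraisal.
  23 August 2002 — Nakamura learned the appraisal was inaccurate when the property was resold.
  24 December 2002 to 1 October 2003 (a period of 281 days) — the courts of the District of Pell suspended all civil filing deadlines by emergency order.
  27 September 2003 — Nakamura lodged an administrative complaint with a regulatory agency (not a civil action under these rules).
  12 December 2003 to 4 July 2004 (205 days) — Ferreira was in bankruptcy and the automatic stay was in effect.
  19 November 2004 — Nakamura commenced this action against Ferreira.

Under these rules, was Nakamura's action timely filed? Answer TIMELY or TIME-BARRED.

The claim did not accrue until Nakamura discovered the injury on 23 August 2002; the 16 September 2001 act date does not start the clock under the stated rule.
The untolled deadline — 1 year after 23 August 2002 — is 23 August 2003.
The emergency suspension of filing deadlines from 24 December 2002 to 1 October 2003 tolled the period for 281 days, extending the deadline to 30 May 2004.
The period was tolled for 205 days by the automatic bankruptcy stay (12 December 2003 to 4 July 2004), pushing the deadline to 21 December 2004.
The other events in the timeline have no effect on the limitation period under the stated rules.
Filing on 19 November 2004 beat the 21 December 2004 deadline — the action is timely.

TIMELY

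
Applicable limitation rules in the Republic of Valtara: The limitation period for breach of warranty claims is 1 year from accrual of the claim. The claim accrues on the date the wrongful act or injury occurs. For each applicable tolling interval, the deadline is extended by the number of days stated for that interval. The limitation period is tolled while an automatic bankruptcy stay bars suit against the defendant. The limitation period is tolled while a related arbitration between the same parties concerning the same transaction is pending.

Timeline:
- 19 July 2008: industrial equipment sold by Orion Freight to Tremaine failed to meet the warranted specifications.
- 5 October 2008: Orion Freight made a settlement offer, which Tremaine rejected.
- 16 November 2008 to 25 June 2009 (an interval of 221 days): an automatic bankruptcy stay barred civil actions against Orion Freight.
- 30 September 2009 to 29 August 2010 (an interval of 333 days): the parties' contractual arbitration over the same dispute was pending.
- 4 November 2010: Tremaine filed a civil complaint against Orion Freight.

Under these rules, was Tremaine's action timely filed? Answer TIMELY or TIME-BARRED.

The claim accrued on 19 July 2008, the date of the act.
The untolled deadline — 1 year after 19 July 2008 — is 19 July 2009.
The period was tolled for 221 days by the automatic bankruptcy stay (16 November 2008 to 25 June 2009), pushing the deadline to 25 February 2010.
The pending related arbitration from 30 September 2009 to 29 August 2010 tolled the period for 333 days, extending the deadline to 24 January 2011.
Nothing else in the chronology tolls or restarts the period.
The 4 November 2010 filing precedes the 24 January 2011 deadline; the claim is timely.

TIMELY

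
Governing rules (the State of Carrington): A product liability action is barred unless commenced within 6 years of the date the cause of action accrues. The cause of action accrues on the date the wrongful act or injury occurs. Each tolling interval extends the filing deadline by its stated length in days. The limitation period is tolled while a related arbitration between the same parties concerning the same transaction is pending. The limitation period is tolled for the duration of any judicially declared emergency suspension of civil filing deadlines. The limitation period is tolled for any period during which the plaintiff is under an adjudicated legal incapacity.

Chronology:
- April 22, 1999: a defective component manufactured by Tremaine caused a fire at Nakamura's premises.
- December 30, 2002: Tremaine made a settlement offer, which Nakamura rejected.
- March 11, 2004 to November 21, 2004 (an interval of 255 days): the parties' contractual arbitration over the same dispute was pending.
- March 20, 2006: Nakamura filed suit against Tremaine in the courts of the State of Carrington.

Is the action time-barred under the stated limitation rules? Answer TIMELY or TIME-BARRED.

The cause of action accrued on April 22, 1999, the date of the act.
The untolled deadline — 6 years after April 22, 1999 — is April 22, 2005.
The period was tolled for 255 days by the pending related arbitration (March 11, 2004 to November 21, 2004), pushing the deadline to January 2, 2006.
None of the other events listed affects the running of the period under the stated rules.
The March 20, 2006 filing falls after the January 2, 2006 deadline; the claim is time-barred.

TIME-BARRED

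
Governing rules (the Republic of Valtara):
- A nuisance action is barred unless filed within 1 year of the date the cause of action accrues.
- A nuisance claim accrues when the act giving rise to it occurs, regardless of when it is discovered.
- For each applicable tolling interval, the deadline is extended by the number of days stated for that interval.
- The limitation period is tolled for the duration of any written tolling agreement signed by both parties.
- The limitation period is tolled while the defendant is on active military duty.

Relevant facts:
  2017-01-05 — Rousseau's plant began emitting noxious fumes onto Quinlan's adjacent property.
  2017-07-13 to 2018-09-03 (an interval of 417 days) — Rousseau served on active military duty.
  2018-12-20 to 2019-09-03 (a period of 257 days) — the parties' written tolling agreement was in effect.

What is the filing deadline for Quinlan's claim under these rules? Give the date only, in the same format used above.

The cause of action accrued on 2017-01-05, the date of the act.
1 year from 2017-01-05 is 2018-01-05.
The period was tolled for 417 days by the defendant's active military service (2017-07-13 to 2018-09-03), pushing the deadline to 2019-02-26.
The period was tolled for 257 days by the written tolling agreement (2018-12-20 to 2019-09-03), pushing the deadline to 2019-11-10.

2019-11-10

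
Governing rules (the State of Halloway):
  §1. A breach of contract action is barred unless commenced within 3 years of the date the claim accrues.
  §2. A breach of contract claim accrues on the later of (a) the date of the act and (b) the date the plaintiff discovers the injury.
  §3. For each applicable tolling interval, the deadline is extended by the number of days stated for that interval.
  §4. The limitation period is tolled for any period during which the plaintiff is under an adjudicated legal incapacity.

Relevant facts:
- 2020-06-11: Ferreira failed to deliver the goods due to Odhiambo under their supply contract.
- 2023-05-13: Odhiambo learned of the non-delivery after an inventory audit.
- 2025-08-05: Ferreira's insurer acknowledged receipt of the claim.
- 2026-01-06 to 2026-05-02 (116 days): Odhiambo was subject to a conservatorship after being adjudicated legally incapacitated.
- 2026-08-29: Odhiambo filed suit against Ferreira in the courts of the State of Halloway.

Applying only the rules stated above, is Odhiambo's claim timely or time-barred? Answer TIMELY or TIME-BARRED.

The claim accrued on 2023-05-13 — the later of the 2020-06-11 act and the 2023-05-13 discovery.
Adding the 3 years base period to 2023-05-13 gives a deadline of 2026-05-13, before any tolling.
The plaintiff's legal incapacity from 2026-01-06 to 2026-05-02 tolled the period for 116 days, extending the deadline to 2026-09-06.
Nothing else in the chronology tolls or restarts the period.
Odhiambo filed on 2026-08-29, before the 2026-09-06 deadline, so the action is timely.

TIMELY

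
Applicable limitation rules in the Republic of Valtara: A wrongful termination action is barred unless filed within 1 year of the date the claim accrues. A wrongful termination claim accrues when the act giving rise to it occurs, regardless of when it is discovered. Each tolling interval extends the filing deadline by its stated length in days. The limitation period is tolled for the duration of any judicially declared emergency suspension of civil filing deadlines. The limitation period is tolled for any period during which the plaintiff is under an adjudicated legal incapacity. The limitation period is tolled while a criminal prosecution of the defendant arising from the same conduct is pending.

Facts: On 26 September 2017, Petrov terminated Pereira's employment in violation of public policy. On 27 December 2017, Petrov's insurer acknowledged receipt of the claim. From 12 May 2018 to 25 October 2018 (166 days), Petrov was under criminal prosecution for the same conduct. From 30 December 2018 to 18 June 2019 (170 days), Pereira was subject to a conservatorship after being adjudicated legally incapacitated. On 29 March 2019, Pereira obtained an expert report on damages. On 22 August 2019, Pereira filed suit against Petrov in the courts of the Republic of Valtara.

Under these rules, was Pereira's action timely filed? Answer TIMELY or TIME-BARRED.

The claim accrued on 26 September 2017, the date of the act.
The untolled deadline — 1 year after 26 September 2017 — is 26 September 2018.
Because the pending criminal prosecution ran from 12 May 2018 to 25 October 2018, the deadline is extended by 166 days to 11 March 2019.
Because the plaintiff's legal incapacity ran from 30 December 2018 to 18 June 2019, the deadline is extended by 170 days to 28 August 2019.
None of the other events listed affects the running of the period under the stated rules.
Pereira filed on 22 August 2019, before the 28 August 2019 deadline, so the action is timely.

TIMELY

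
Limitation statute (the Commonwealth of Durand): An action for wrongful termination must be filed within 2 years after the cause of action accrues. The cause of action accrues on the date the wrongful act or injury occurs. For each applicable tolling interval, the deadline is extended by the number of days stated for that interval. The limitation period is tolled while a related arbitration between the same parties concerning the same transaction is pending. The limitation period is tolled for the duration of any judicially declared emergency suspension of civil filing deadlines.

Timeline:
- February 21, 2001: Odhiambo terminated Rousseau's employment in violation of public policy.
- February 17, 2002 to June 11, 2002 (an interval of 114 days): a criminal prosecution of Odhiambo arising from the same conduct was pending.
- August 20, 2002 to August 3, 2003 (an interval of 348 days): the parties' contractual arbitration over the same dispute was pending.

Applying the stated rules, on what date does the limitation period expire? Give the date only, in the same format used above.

February 4, 2004

The cause of action accrued on February 21, 2001, the date of the act.
2 years from February 21, 2001 is February 21, 2003.
The pending related arbitration from August 20, 2002 to August 3, 2003 tolled the period for 348 days, extending the deadline to February 4, 2004.
Although a criminal prosecution ran from February 17, 2002 to June 11, 2002, the stated rules do not make that a tolling event, so it is disregarded.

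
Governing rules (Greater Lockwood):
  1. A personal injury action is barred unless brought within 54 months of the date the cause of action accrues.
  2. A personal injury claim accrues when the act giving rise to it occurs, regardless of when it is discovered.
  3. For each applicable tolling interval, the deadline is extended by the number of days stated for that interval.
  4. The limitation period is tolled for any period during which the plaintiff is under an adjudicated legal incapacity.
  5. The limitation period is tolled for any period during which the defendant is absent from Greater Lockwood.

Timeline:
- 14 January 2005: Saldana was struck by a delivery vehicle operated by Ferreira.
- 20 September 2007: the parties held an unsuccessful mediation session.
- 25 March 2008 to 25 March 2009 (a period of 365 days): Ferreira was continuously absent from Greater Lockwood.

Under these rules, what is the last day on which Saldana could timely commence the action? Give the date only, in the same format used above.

The limitation period began to run on 14 January 2005.
Adding the 54 months base period to 14 January 2005 gives a deadline of 14 July 2009, before any tolling.
The period was tolled for 365 days by the defendant's absence from the jurisdiction (25 March 2008 to 25 March 2009), pushing the deadline to 14 July 2010.
The other events in the timeline have no effect on the limitation period under the stated rules.

14 July 2010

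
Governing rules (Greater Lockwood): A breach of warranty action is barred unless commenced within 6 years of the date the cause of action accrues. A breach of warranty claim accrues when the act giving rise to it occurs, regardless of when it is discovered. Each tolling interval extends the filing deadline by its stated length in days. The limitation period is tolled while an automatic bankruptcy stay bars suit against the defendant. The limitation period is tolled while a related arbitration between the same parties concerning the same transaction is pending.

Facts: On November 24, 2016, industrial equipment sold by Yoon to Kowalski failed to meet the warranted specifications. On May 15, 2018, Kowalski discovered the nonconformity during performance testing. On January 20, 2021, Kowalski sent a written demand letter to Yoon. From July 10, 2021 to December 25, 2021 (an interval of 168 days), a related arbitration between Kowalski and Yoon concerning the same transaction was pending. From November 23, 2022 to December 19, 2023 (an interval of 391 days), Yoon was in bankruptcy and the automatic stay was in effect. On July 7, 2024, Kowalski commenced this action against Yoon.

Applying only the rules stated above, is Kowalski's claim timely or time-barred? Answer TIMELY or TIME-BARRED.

Because the rule ties accrual to occurrence, the claim accrued on November 24, 2016, not on the May 15, 2018 discovery date.
Adding the 6 years base period to November 24, 2016 gives a deadline of November 24, 2022, before any tolling.
Because the pending related arbitration ran from July 10, 2021 to December 25, 2021, the deadline is extended by 168 days to May 11, 2023.
The period was tolled for 391 days by the automatic bankruptcy stay (November 23, 2022 to December 19, 2023), pushing the deadline to June 5, 2024.
Nothing else in the chronology tolls or restarts the period.
Filing on July 7, 2024 missed the June 5, 2024 deadline — the action is time-barred.

TIME-BARRED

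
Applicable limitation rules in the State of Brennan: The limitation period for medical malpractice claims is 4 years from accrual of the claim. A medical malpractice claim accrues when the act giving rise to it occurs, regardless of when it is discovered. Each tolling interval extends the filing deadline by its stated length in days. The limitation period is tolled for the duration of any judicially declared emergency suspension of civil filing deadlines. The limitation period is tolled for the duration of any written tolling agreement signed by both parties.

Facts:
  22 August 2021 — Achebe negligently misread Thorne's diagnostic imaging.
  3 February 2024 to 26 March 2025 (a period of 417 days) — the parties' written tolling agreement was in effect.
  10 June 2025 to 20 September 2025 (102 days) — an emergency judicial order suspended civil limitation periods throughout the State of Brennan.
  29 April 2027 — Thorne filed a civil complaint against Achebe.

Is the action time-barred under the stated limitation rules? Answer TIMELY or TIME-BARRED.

The claim accrued on 22 August 2021, the date of the act.
4 years from 22 August 2021 is 22 August 2025.
The written tolling agreement from 3 February 2024 to 26 March 2025 tolled the period for 417 days, extending the deadline to 13 October 2026.
The period was tolled for 102 days by the emergency suspension of filing deadlines (10 June 2025 to 20 September 2025), pushing the deadline to 23 January 2027.
Thorne filed on 29 April 2027, after the 23 January 2027 deadline, so the action is time-barred.

TIME-BARRED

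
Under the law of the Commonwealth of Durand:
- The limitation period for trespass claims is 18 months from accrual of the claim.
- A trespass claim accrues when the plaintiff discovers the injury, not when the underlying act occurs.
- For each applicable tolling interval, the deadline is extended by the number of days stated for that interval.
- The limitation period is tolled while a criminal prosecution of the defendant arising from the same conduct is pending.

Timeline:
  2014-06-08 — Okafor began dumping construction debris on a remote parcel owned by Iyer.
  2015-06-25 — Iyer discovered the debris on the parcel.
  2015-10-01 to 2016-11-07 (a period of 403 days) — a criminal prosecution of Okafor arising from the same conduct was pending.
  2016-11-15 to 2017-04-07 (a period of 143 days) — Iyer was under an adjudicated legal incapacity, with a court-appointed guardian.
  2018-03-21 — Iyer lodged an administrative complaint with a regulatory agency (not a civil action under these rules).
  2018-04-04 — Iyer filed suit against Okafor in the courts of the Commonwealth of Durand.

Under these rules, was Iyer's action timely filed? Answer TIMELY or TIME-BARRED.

The claim did not accrue until Iyer discovered the injury on 2015-06-25; the 2014-06-08 act date does not start the clock under the stated rule.
Adding the 18 months base period to 2015-06-25 gives a deadline of 2016-12-25, before any tolling.
The pending criminal prosecution from 2015-10-01 to 2016-11-07 tolled the period for 403 days, extending the deadline to 2018-02-01.
No stated provision tolls the period for the plaintiff's incapacity, so the interval from 2016-11-15 to 2017-04-07 has no effect on the deadline.
None of the other events listed affects the running of the period under the stated rules.
Iyer filed on 2018-04-04, after the 2018-02-01 deadline, so the action is time-barred.

TIME-BARRED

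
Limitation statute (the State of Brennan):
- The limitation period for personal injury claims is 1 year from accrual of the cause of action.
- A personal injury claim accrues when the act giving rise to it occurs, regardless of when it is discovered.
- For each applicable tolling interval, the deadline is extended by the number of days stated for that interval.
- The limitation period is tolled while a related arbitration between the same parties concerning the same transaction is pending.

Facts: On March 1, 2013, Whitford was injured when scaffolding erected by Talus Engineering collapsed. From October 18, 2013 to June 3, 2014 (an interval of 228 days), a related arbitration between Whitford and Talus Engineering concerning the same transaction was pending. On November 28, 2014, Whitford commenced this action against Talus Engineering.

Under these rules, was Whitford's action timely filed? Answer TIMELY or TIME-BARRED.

TIME-BARRED

The cause of action accrued on March 1, 2013, the date of the act.
Adding the 1 year base period to March 1, 2013 gives a deadline of March 1, 2014, before any tolling.
The pending related arbitration from October 18, 2013 to June 3, 2014 tolled the period for 228 days, extending the deadline to October 15, 2014.
Filing on November 28, 2014 missed the October 15, 2014 deadline — the action is time-barred.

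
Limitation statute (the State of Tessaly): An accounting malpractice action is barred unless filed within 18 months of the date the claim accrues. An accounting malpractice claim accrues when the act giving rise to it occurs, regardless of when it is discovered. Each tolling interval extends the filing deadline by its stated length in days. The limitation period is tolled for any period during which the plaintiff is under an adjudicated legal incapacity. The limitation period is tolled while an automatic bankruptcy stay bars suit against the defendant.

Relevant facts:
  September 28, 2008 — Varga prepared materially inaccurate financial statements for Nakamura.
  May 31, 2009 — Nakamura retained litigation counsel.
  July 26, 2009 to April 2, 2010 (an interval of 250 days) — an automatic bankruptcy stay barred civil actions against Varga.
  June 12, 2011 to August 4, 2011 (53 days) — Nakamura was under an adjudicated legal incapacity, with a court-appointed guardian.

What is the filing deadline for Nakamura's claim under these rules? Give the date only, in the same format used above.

The claim accrued on September 28, 2008, when the wrongful act occurred.
18 months from September 28, 2008 is March 28, 2010.
The period was tolled for 250 days by the automatic bankruptcy stay (July 26, 2009 to April 2, 2010), pushing the deadline to December 3, 2010.
The plaintiff's legal incapacity starting June 12, 2011 came too late — the period had run on December 3, 2010 — and so does not extend the deadline.
None of the other events listed affects the running of the period under the stated rules.

December 3, 2010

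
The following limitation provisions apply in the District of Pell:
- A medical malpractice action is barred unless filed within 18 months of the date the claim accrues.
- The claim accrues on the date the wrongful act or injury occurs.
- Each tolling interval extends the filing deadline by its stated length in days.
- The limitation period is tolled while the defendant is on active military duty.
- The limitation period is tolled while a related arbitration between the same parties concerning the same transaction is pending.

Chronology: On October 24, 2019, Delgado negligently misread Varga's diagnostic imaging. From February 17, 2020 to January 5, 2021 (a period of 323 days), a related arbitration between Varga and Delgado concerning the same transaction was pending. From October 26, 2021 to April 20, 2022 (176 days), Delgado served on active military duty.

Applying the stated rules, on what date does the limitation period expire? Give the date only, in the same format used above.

September 5, 2022

The limitation period began to run on October 24, 2019.
18 months from October 24, 2019 is April 24, 2021.
The period was tolled for 323 days by the pending related arbitration (February 17, 2020 to January 5, 2021), pushing the deadline to March 13, 2022.
The defendant's active military service from October 26, 2021 to April 20, 2022 tolled the period for 176 days, extending the deadline to September 5, 2022.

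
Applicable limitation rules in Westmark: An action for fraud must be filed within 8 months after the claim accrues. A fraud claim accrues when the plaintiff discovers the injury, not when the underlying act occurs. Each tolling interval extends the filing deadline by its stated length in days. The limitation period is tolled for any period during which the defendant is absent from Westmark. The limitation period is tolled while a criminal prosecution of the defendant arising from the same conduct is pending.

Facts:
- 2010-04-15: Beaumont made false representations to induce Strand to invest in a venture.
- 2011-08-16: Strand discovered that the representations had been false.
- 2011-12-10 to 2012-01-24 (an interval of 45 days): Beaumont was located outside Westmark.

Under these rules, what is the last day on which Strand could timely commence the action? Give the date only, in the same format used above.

2012-05-31

Accrual is tied to discovery, so the period began on 2011-08-16 rather than on 2010-04-15 when the act occurred.
Adding the 8 months base period to 2011-08-16 gives a deadline of 2012-04-16, before any tolling.
Because the defendant's absence from the jurisdiction ran from 2011-12-10 to 2012-01-24, the deadline is extended by 45 days to 2012-05-31.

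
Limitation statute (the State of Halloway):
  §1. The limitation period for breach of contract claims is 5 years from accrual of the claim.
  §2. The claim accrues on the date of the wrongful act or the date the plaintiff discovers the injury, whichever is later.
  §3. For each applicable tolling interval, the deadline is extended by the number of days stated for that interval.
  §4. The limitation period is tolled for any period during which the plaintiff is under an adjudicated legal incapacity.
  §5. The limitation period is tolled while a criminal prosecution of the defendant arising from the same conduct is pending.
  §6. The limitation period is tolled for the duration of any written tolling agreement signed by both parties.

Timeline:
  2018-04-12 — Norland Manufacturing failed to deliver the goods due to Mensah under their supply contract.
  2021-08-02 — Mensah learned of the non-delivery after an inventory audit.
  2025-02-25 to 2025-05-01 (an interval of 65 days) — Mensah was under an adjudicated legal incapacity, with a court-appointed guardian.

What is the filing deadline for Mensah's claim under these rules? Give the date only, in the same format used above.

Because discovery on 2021-08-02 post-dates the 2018-04-12 act, accrual under the later-of rule falls on 2021-08-02.
5 years from 2021-08-02 is 2026-08-02.
The plaintiff's legal incapacity from 2025-02-25 to 2025-05-01 tolled the period for 65 days, extending the deadline to 2026-10-06.

2026-10-06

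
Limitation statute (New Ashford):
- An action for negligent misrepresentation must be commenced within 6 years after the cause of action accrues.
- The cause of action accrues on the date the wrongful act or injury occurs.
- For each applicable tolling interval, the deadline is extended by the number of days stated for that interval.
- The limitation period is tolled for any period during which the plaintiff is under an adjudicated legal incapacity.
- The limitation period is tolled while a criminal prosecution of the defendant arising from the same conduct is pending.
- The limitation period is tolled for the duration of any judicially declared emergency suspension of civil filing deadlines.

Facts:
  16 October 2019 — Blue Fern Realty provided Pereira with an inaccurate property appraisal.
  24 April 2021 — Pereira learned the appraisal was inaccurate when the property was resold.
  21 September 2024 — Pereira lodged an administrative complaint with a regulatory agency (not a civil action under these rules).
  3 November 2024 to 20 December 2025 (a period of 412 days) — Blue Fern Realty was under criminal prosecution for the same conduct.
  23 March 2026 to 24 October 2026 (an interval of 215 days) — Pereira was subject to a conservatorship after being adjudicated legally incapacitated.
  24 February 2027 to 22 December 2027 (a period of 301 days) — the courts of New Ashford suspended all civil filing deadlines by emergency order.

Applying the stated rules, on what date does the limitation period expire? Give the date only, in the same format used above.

1 May 2028

Accrual is governed by the date of the act, so the period began to run on 16 October 2019; the later discovery on 24 April 2021 is irrelevant under the stated rule.
The untolled deadline — 6 years after 16 October 2019 — is 16 October 2025.
The pending criminal prosecution from 3 November 2024 to 20 December 2025 tolled the period for 412 days, extending the deadline to 2 December 2026.
The plaintiff's legal incapacity from 23 March 2026 to 24 October 2026 tolled the period for 215 days, extending the deadline to 5 July 2027.
The period was tolled for 301 days by the emergency suspension of filing deadlines (24 February 2027 to 22 December 2027), pushing the deadline to 1 May 2028.
None of the other events listed affects the running of the period under the stated rules.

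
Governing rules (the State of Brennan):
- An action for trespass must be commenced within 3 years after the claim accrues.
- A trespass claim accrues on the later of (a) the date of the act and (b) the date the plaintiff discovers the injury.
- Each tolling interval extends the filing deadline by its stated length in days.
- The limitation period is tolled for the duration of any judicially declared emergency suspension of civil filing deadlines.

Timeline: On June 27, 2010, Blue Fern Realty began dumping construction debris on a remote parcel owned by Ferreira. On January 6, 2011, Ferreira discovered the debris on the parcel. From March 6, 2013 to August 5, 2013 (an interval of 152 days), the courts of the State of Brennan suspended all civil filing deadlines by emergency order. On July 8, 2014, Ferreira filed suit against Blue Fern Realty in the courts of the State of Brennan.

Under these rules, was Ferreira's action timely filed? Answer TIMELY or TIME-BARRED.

TIME-BARRED

The claim accrued on January 6, 2011 — the later of the June 27, 2010 act and the January 6, 2011 discovery.
3 years from January 6, 2011 is January 6, 2014.
The period was tolled for 152 days by the emergency suspension of filing deadlines (March 6, 2013 to August 5, 2013), pushing the deadline to June 7, 2014.
Filing on July 8, 2014 missed the June 7, 2014 deadline — the action is time-barred.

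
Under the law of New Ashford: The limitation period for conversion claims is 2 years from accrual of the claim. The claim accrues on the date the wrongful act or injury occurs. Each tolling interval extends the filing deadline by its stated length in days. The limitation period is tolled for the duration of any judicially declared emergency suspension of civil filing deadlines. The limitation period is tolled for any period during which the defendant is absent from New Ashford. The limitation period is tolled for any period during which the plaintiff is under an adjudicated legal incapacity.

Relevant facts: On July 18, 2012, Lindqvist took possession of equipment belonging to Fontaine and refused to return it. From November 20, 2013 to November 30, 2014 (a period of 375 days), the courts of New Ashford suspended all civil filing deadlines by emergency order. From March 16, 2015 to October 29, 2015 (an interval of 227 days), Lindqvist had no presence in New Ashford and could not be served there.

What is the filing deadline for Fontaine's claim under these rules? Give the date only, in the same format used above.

March 11, 2016

The claim accrued on July 18, 2012, the date of the act.
The untolled deadline — 2 years after July 18, 2012 — is July 18, 2014.
The period was tolled for 375 days by the emergency suspension of filing deadlines (November 20, 2013 to November 30, 2014), pushing the deadline to July 28, 2015.
The period was tolled for 227 days by the defendant's absence from the jurisdiction (March 16, 2015 to October 29, 2015), pushing the deadline to March 11, 2016.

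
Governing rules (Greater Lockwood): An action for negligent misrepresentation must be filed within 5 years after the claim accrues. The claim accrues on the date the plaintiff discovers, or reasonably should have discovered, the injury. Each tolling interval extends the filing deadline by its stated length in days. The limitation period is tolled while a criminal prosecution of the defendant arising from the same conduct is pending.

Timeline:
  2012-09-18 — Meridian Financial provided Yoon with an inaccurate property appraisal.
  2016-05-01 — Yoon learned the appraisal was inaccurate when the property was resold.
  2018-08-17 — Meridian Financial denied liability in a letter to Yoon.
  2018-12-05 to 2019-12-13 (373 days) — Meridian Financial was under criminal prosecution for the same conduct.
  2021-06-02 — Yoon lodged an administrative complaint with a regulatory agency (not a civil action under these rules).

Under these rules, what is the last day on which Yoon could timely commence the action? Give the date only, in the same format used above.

Accrual is tied to discovery, so the period began on 2016-05-01 rather than on 2012-09-18 when the act occurred.
5 years from 2016-05-01 is 2021-05-01.
The period was tolled for 373 days by the pending criminal prosecution (2018-12-05 to 2019-12-13), pushing the deadline to 2022-05-09.
Nothing else in the chronology tolls or restarts the period.

2022-05-09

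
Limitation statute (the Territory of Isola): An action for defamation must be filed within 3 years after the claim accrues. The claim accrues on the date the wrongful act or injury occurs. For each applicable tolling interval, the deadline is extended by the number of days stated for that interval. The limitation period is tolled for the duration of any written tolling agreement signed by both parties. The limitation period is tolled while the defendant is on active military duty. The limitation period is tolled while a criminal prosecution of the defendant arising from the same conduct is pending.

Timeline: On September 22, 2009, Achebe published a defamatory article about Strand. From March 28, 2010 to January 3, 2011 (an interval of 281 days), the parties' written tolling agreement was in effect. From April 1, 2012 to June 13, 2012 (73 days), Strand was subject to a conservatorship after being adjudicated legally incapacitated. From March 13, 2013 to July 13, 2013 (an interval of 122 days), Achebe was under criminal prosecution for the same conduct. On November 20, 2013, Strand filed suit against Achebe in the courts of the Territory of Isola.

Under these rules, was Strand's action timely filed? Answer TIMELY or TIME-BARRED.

The limitation period began to run on September 22, 2009.
3 years from September 22, 2009 is September 22, 2012.
The written tolling agreement from March 28, 2010 to January 3, 2011 tolled the period for 281 days, extending the deadline to June 30, 2013.
Because the pending criminal prosecution ran from March 13, 2013 to July 13, 2013, the deadline is extended by 122 days to October 30, 2013.
Although the plaintiff's incapacity ran from April 1, 2012 to June 13, 2012, the stated rules do not make that a tolling event, so it is disregarded.
The November 20, 2013 filing falls after the October 30, 2013 deadline; the claim is time-barred.

TIME-BARRED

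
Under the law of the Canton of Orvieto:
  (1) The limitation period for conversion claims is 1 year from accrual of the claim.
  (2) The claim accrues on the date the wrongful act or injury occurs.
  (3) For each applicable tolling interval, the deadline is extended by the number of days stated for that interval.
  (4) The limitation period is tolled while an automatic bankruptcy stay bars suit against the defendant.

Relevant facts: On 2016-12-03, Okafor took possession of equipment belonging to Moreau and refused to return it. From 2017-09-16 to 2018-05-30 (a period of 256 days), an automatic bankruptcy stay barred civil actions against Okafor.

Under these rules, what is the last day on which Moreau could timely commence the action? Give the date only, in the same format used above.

2018-08-16

The claim accrued on 2016-12-03, when the wrongful act occurred.
1 year from 2016-12-03 is 2017-12-03.
Because the automatic bankruptcy stay ran from 2017-09-16 to 2018-05-30, the deadline is extended by 256 days to 2018-08-16.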